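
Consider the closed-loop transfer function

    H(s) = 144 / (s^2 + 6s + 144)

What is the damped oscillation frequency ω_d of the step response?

Comparing s^2 + 6s + 144 to s^2 + 2ζωₙs + ωₙ²: ωₙ = 12 rad/s and ζ = 6/(2·12) = 0.25.
ζωₙ = 6/2 = 3, so ω_d = ωₙ√(1−ζ²) = √(ωₙ² − (ζωₙ)²) = √(144 − 3²) = √135 ≈ 11.62 rad/s.

ω_d ≈ 11.62 rad/s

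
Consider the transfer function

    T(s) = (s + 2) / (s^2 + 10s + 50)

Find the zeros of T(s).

Set the numerator to zero: s + 2 = 0.
So s = -2.

s = -2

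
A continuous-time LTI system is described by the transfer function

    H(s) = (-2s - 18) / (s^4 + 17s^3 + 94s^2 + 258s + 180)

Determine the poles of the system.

s = -3 + 3j, -3 - 3j, -10, -1

The poles are the roots of the denominator s^4 + 17s^3 + 94s^2 + 258s + 180 = 0.
Trying s = -10: the polynomial evaluates to 0, so (s + 10) is a factor.
Dividing out leaves s^3 + 7s^2 + 24s + 18 = 0.
This factors further as (s^2 + 6s + 18)(s + 1) = 0.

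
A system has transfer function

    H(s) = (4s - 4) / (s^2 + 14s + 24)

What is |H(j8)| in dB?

Substitute s = j8: numerator = -4 + j32, denominator = -40 + j112.
|H(j8)| = |-4 + j32| / |-40 + j112| = 32.249 / 118.93 ≈ 0.2712.
In decibels: 20·log₁₀(0.2712) ≈ -11.3 dB.

|H(j8)|_dB ≈ -11.3 dB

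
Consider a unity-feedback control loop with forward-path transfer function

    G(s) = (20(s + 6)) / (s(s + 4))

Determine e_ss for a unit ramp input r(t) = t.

G(s) has one pole at the origin.
This is a Type 1 system. Kv = lim_{s→0} s·G(s) = 120/4 = 30.
e_ss = 1/Kv = 1/(30) = 1/30 ≈ 0.03333.

e_ss = 0.03333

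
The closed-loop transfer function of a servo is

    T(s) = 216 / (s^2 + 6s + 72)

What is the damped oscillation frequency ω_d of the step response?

Comparing s^2 + 6s + 72 to s^2 + 2ζωₙs + ωₙ²: ωₙ = √72 ≈ 8.485 rad/s and ζ = 6/(2·√72) ≈ 0.3536.
ζωₙ = 6/2 = 3, so ω_d = ωₙ√(1−ζ²) = √(ωₙ² − (ζωₙ)²) = √(72 − 3²) = √63 ≈ 7.937 rad/s.

ω_d ≈ 7.937 rad/s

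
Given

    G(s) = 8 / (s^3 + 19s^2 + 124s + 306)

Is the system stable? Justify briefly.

The denominator s^3 + 19s^2 + 124s + 306 factors as (s + 9)(s^2 + 10s + 34), giving poles at s = -9, -5 + 3j, -5 - 3j.
Since all poles lie strictly in the left half-plane, the system is stable.

stable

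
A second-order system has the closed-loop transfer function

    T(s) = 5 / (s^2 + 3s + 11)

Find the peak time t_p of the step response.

t_p ≈ 1.062 s

Comparing s^2 + 3s + 11 to s^2 + 2ζωₙs + ωₙ²: ωₙ = √11 ≈ 3.317 rad/s and ζ = 3/(2·√11) ≈ 0.4523.
ζωₙ = 3/2 = 1.5, so ω_d = ωₙ√(1−ζ²) = √(ωₙ² − (ζωₙ)²) = √(11 − 1.5²) = √8.75 ≈ 2.958 rad/s.
t_p = π/ω_d = π/2.958 ≈ 1.062 s.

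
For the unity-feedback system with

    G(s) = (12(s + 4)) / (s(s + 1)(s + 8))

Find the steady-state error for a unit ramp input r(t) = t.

G(s) has one pole at the origin.
This is a Type 1 system. Kv = lim_{s→0} s·G(s) = 48/8 = 6.
e_ss = 1/Kv = 1/(6) = 1/6 ≈ 0.1667.

e_ss = 0.1667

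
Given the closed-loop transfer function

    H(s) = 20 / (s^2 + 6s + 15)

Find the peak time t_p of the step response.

Comparing s^2 + 6s + 15 to s^2 + 2ζωₙs + ωₙ²: ωₙ = √15 ≈ 3.873 rad/s and ζ = 6/(2·√15) ≈ 0.7746.
ζωₙ = 6/2 = 3, so ω_d = ωₙ√(1−ζ²) = √(ωₙ² − (ζωₙ)²) = √(15 − 3²) = √6 ≈ 2.449 rad/s.
t_p = π/ω_d = π/2.449 ≈ 1.283 s.

t_p ≈ 1.283 s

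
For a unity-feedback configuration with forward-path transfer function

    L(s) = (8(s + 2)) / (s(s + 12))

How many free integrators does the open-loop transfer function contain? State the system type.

The denominator has 1 factor of s at the origin (free integrator), so this is a Type 1 system.

Type 1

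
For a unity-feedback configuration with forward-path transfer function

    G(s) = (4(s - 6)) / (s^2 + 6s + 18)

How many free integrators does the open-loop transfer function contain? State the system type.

Type 0

The denominator has no factor of s at the origin — no free integrator — so this is a Type 0 system.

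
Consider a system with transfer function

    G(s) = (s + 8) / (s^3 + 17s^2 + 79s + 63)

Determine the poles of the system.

s = -9, -7, -1

The poles are the roots of the denominator s^3 + 17s^2 + 79s + 63 = 0.
Trying s = -9: the polynomial evaluates to 0, so (s + 9) is a factor.
Dividing out leaves s^2 + 8s + 7 = 0.
Factoring the quadratic: (s + 7)(s + 1) = 0.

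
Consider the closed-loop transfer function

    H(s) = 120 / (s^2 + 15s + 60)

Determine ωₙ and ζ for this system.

ωₙ ≈ 7.746 rad/s, ζ ≈ 0.9682

Compare the denominator to the standard form s^2 + 2ζωₙs + ωₙ².
ωₙ² = 60, so ωₙ = √60 ≈ 7.746 rad/s.
2ζωₙ = 15, so ζ = 15/(2·√60) ≈ 0.9682.
With ζ = 0.9682 the response is underdamped.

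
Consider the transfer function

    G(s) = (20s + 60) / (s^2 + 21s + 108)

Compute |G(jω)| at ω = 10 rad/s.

|G(j10)| ≈ 0.9936

Substitute s = j10: numerator = 60 + j200, denominator = 8 + j210.
|G(j10)| = |60 + j200| / |8 + j210| = 208.81 / 210.15 ≈ 0.9936.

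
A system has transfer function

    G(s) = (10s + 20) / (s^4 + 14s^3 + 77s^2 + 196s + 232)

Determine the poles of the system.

s = -5 ± 2j, -2 ± 2j

The poles are the roots of the denominator s^4 + 14s^3 + 77s^2 + 196s + 232 = 0.
No real roots exist; factor into two real quadratics: (s^2 + 10s + 29)(s^2 + 4s + 8) = 0.
Each quadratic gives a conjugate pair via the quadratic formula.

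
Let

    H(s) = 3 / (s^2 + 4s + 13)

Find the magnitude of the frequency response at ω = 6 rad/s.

|H(j6)| ≈ 0.09025

Substitute s = j6: numerator = 3, denominator = -23 + j24.
|H(j6)| = |3| / |-23 + j24| = 3 / 33.242 ≈ 0.09025.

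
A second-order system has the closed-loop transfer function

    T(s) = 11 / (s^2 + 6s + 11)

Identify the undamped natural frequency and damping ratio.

ωₙ ≈ 3.317 rad/s, ζ ≈ 0.9045

Compare the denominator to the standard form s^2 + 2ζωₙs + ωₙ².
ωₙ² = 11, so ωₙ = √11 ≈ 3.317 rad/s.
2ζωₙ = 6, so ζ = 6/(2·√11) ≈ 0.9045.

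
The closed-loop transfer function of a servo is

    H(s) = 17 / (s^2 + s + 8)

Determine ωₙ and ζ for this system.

ωₙ ≈ 2.828 rad/s, ζ ≈ 0.1768

Compare the denominator to the standard form s^2 + 2ζωₙs + ωₙ².
ωₙ² = 8, so ωₙ = √8 ≈ 2.828 rad/s.
2ζωₙ = 1, so ζ = 1/(2·√8) ≈ 0.1768.
With ζ = 0.1768 the response is underdamped.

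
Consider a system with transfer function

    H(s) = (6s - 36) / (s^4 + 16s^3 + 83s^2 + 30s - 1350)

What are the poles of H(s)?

s = -5 ± 5j, -9, 3

The poles are the roots of the denominator s^4 + 16s^3 + 83s^2 + 30s - 1350 = 0.
Trying s = -9: the polynomial evaluates to 0, so (s + 9) is a factor.
Dividing out leaves s^3 + 7s^2 + 20s - 150 = 0.
This factors further as (s^2 + 10s + 50)(s - 3) = 0.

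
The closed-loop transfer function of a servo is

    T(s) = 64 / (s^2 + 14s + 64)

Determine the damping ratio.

ζ = 0.875

Compare the denominator to the standard form s^2 + 2ζωₙs + ωₙ².
ωₙ² = 64, so ωₙ = 8 rad/s.
2ζωₙ = 14, so ζ = 14/(2·8) = 0.875.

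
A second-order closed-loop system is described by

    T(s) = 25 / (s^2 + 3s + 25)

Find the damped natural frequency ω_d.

Comparing s^2 + 3s + 25 to s^2 + 2ζωₙs + ωₙ²: ωₙ = 5 rad/s and ζ = 3/(2·5) = 0.3.
ζωₙ = 3/2 = 1.5, so ω_d = ωₙ√(1−ζ²) = √(ωₙ² − (ζωₙ)²) = √(25 − 1.5²) = √22.75 ≈ 4.770 rad/s.

ω_d ≈ 4.770 rad/s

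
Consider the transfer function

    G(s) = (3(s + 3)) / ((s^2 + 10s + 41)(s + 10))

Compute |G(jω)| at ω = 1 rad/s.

Substitute s = j1: numerator = 9 + j3, denominator = 390 + j140.
|G(j1)| = |9 + j3| / |390 + j140| = 9.4868 / 414.37 ≈ 0.02289.

|G(j1)| ≈ 0.02289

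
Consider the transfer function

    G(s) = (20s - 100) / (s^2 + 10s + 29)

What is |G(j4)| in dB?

|G(j4)|_dB ≈ 9.67 dB

Substitute s = j4: numerator = -100 + j80, denominator = 13 + j40.
|G(j4)| = |-100 + j80| / |13 + j40| = 128.06 / 42.059 ≈ 3.045.
In decibels: 20·log₁₀(3.045) ≈ 9.67 dB.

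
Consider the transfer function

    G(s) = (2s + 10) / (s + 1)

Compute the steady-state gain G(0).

G(0) = 10

Set s = 0: G(0) = (10) / (1) = 10.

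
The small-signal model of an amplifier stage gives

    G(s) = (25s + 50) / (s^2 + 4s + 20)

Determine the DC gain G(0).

Set s = 0: G(0) = (50) / (20) = 5/2.

G(0) = 5/2 ≈ 2.500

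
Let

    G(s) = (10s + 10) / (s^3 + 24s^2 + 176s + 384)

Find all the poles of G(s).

The poles are the roots of the denominator s^3 + 24s^2 + 176s + 384 = 0.
Trying s = -4: the polynomial evaluates to 0, so (s + 4) is a factor.
Dividing out leaves s^2 + 20s + 96 = 0.
Factoring the quadratic: (s + 8)(s + 12) = 0.

s = -4, -8, -12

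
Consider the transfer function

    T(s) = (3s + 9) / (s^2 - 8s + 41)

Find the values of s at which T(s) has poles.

s = 4 ± 5j

The poles are the roots of the denominator s^2 - 8s + 41 = 0.
Using the quadratic formula: s = (8 ± √(-100))/2 = 4 ± 5j.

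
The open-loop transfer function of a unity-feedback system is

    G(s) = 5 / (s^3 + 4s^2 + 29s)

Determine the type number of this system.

Type 1

The denominator has 1 factor of s at the origin (free integrator), so this is a Type 1 system.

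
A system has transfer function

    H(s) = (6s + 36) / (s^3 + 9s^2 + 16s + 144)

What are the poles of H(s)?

The poles are the roots of the denominator s^3 + 9s^2 + 16s + 144 = 0.
Trying s = -9: the polynomial evaluates to 0, so (s + 9) is a factor.
Dividing out leaves s^2 + 16 = 0.
The quadratic formula then gives s = 0 ± 4j.

s = ±4j, -9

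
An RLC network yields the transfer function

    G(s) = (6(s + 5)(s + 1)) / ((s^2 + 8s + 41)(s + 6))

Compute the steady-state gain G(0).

G(0) = 5/41 ≈ 0.1220

At s = 0 each factor (s + a) contributes a and each (s^2 + bs + c) contributes c.
G(0) = 6·(5) · (1) / ((41) · (6)) = 30/246 = 5/41.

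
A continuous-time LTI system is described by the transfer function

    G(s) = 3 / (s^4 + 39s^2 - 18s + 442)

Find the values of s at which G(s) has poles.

The poles are the roots of the denominator s^4 + 39s^2 - 18s + 442 = 0.
No real roots exist; factor into two real quadratics: (s^2 + 2s + 26)(s^2 - 2s + 17) = 0.
Each quadratic gives a conjugate pair via the quadratic formula.

s = -1 + 5j, -1 - 5j, 1 + 4j, 1 - 4j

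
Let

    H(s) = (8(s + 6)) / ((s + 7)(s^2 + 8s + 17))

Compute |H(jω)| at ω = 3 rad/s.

Substitute s = j3: numerator = 48 + j24, denominator = -16 + j192.
|H(j3)| = |48 + j24| / |-16 + j192| = 53.666 / 192.67 ≈ 0.2785.

|H(j3)| ≈ 0.2785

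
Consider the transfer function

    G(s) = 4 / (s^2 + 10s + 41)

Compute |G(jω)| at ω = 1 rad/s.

Substitute s = j1: numerator = 4, denominator = 40 + j10.
|G(j1)| = |4| / |40 + j10| = 4 / 41.231 ≈ 0.09701.

|G(j1)| ≈ 0.09701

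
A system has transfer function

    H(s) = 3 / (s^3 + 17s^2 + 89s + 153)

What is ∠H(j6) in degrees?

∠H(j6) ≈ -145.3°

At s = j6: numerator = 3, denominator = -459 + j318.
∠H = ∠num − ∠den = 0° − (145.29°) = -145.3°.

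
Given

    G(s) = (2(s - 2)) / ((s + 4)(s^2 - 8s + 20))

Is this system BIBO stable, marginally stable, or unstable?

The poles can be read from the denominator factors: s = -4, 4 + 2j, 4 - 2j.
Since the pole(s) at s = 4 ± 2j lie in the right half-plane, the system is unstable.

unstable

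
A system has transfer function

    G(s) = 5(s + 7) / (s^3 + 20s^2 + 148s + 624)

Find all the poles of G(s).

The poles are the roots of the denominator s^3 + 20s^2 + 148s + 624 = 0.
Trying s = -12: the polynomial evaluates to 0, so (s + 12) is a factor.
Dividing out leaves s^2 + 8s + 52 = 0.
The quadratic formula then gives s = -4 ± 6j.

s = -4 + 6j, -4 - 6j, -12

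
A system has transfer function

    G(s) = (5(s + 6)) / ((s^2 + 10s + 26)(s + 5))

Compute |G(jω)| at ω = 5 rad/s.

|G(j5)| ≈ 0.1104

Substitute s = j5: numerator = 30 + j25, denominator = -245 + j255.
|G(j5)| = |30 + j25| / |-245 + j255| = 39.051 / 353.62 ≈ 0.1104.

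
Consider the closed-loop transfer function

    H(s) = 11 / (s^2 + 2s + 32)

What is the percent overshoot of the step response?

%OS ≈ 56.9%

Comparing s^2 + 2s + 32 to s^2 + 2ζωₙs + ωₙ²: ωₙ = √32 ≈ 5.657 rad/s and ζ = 2/(2·√32) ≈ 0.1768.
%OS = 100·exp(−πζ/√(1−ζ²)) = 100·exp(−π·0.1768/√(1−0.1768²)) ≈ 56.9%.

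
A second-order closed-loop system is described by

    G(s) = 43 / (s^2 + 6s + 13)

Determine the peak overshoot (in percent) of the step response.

%OS ≈ 0.898%

Comparing s^2 + 6s + 13 to s^2 + 2ζωₙs + ωₙ²: ωₙ = √13 ≈ 3.606 rad/s and ζ = 6/(2·√13) ≈ 0.8321.
%OS = 100·exp(−πζ/√(1−ζ²)) = 100·exp(−π·0.8321/√(1−0.8321²)) ≈ 0.898%.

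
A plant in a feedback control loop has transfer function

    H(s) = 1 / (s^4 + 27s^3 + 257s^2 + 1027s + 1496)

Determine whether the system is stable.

stable

The denominator s^4 + 27s^3 + 257s^2 + 1027s + 1496 factors as (s + 11)(s^2 + 8s + 17)(s + 8), giving poles at s = -11, -4 + j, -4 - j, -8.
Since all poles lie strictly in the left half-plane, the system is stable.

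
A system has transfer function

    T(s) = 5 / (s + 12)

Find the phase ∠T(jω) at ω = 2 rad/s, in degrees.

At s = j2: numerator = 5, denominator = 12 + j2.
∠T = ∠num − ∠den = 0° − (9.4623°) = -9.462°.

∠T(j2) ≈ -9.462°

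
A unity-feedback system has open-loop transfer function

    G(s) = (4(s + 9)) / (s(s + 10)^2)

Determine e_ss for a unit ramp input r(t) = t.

G(s) has one pole at the origin.
This is a Type 1 system. Kv = lim_{s→0} s·G(s) = 36/100 = 9/25.
e_ss = 1/Kv = 1/(9/25) = 25/9 ≈ 2.778.

e_ss = 2.778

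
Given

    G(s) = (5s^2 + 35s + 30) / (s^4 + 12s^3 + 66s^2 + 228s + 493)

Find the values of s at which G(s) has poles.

The poles are the roots of the denominator s^4 + 12s^3 + 66s^2 + 228s + 493 = 0.
No real roots exist; factor into two real quadratics: (s^2 + 10s + 29)(s^2 + 2s + 17) = 0.
Each quadratic gives a conjugate pair via the quadratic formula.

s = -5 ± 2j, -1 ± 4j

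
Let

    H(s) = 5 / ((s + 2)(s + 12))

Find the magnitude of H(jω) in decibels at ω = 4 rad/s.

Substitute s = j4: numerator = 5, denominator = 8 + j56.
|H(j4)| = |5| / |8 + j56| = 5 / 56.569 ≈ 0.08839.
In decibels: 20·log₁₀(0.08839) ≈ -21.1 dB.

|H(j4)|_dB ≈ -21.1 dB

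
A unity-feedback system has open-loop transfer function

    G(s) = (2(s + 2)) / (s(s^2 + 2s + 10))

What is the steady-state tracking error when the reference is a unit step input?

e_ss = 0

G(s) has one pole at the origin.
This is a Type 1 system; for a step input the steady-state error is zero.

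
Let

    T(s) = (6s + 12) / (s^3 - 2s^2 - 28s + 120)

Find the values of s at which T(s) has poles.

s = 4 ± 2j, -6

The poles are the roots of the denominator s^3 - 2s^2 - 28s + 120 = 0.
Trying s = -6: the polynomial evaluates to 0, so (s + 6) is a factor.
Dividing out leaves s^2 - 8s + 20 = 0.
The quadratic formula then gives s = 4 ± 2j.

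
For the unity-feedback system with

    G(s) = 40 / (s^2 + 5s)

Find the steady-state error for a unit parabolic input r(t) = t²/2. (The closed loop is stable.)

e_ss = ∞

G(s) has one pole at the origin.
This is a Type 1 system; Ka = lim_{s→0} s^2·G(s) = 0, so the steady-state error for a parabola input is infinite.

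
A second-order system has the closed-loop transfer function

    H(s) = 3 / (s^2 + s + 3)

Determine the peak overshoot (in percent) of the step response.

%OS ≈ 38.8%

Comparing s^2 + s + 3 to s^2 + 2ζωₙs + ωₙ²: ωₙ = √3 ≈ 1.732 rad/s and ζ = 1/(2·√3) ≈ 0.2887.
%OS = 100·exp(−πζ/√(1−ζ²)) = 100·exp(−π·0.2887/√(1−0.2887²)) ≈ 38.8%.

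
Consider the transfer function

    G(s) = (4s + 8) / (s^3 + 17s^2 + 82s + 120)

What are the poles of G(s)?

The poles are the roots of the denominator s^3 + 17s^2 + 82s + 120 = 0.
Trying s = -10: the polynomial evaluates to 0, so (s + 10) is a factor.
Dividing out leaves s^2 + 7s + 12 = 0.
Factoring the quadratic: (s + 3)(s + 4) = 0.

s = -10, -3, -4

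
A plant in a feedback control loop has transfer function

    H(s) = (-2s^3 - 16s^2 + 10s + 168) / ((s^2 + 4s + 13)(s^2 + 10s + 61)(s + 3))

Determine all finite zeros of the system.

s = 3, -4, -7

Set the numerator to zero: -2s^3 - 16s^2 + 10s + 168 = 0, i.e. -2·(s^3 + 8s^2 - 5s - 84) = 0.
Factoring: (s - 3)(s + 4)(s + 7) = 0.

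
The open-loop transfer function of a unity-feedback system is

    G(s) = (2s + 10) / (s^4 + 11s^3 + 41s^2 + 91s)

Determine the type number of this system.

Factor s from the denominator: s^4 + 11s^3 + 41s^2 + 91s = s·(s^3 + 11s^2 + 41s + 91).
There is 1 pole at the origin, so the system is Type 1.

Type 1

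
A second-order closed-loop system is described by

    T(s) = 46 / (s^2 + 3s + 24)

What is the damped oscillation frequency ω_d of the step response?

Comparing s^2 + 3s + 24 to s^2 + 2ζωₙs + ωₙ²: ωₙ = √24 ≈ 4.899 rad/s and ζ = 3/(2·√24) ≈ 0.3062.
ζωₙ = 3/2 = 1.5, so ω_d = ωₙ√(1−ζ²) = √(ωₙ² − (ζωₙ)²) = √(24 − 1.5²) = √21.75 ≈ 4.664 rad/s.

ω_d ≈ 4.664 rad/s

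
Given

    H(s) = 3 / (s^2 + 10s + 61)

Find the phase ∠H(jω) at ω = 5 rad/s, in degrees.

∠H(j5) ≈ -54.25°

At s = j5: numerator = 3, denominator = 36 + j50.
∠H = ∠num − ∠den = 0° − (54.246°) = -54.25°.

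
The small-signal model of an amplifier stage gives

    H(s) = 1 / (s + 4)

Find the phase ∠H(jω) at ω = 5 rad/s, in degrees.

At s = j5: numerator = 1, denominator = 4 + j5.
∠H = ∠num − ∠den = 0° − (51.340°) = -51.34°.

∠H(j5) ≈ -51.34°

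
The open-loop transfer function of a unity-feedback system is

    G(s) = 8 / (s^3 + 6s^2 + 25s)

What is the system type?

Type 1

The denominator has 1 factor of s at the origin (free integrator), so this is a Type 1 system.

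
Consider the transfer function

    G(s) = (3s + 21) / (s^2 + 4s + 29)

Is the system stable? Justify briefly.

The denominator s^2 + 4s + 29 factors as (s^2 + 4s + 29), giving poles at s = -2 ± 5j.
Since all poles lie strictly in the left half-plane, the system is stable.

stable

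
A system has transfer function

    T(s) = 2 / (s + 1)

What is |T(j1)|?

|T(j1)| ≈ 1.414

Substitute s = j1: numerator = 2, denominator = 1 + j1.
|T(j1)| = |2| / |1 + j1| = 2 / 1.4142 ≈ 1.414.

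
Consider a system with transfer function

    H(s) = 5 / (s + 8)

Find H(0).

Set s = 0: H(0) = (5) / (8) = 5/8.

H(0) = 5/8 ≈ 0.6250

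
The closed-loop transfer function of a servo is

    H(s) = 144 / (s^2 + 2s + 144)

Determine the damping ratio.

ζ ≈ 0.08333

Compare the denominator to the standard form s^2 + 2ζωₙs + ωₙ².
ωₙ² = 144, so ωₙ = 12 rad/s.
2ζωₙ = 2, so ζ = 2/(2·12) ≈ 0.08333.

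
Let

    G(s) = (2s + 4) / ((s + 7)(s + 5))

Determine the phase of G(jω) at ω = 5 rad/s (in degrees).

∠G(j5) ≈ -12.34°

At s = j5: numerator = 4 + j10, denominator = 10 + j60.
∠G = ∠num − ∠den = 68.199° − (80.538°) = -12.34°.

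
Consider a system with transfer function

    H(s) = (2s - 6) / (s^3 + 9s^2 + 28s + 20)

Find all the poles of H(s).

The poles are the roots of the denominator s^3 + 9s^2 + 28s + 20 = 0.
Trying s = -1: the polynomial evaluates to 0, so (s + 1) is a factor.
Dividing out leaves s^2 + 8s + 20 = 0.
The quadratic formula then gives s = -4 ± 2j.

s = -4 ± 2j, -1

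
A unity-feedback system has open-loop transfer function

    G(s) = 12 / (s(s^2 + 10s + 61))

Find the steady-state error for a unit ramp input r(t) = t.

e_ss = 5.083

G(s) has one pole at the origin.
This is a Type 1 system. Kv = lim_{s→0} s·G(s) = 12/61.
e_ss = 1/Kv = 1/(12/61) = 61/12 ≈ 5.083.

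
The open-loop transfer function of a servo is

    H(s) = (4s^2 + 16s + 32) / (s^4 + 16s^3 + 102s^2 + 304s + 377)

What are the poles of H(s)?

s = -5 + 2j, -5 - 2j, -3 + 2j, -3 - 2j

The poles are the roots of the denominator s^4 + 16s^3 + 102s^2 + 304s + 377 = 0.
No real roots exist; factor into two real quadratics: (s^2 + 10s + 29)(s^2 + 6s + 13) = 0.
Each quadratic gives a conjugate pair via the quadratic formula.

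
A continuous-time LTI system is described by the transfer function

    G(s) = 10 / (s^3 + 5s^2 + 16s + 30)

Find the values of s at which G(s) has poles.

The poles are the roots of the denominator s^3 + 5s^2 + 16s + 30 = 0.
Trying s = -3: the polynomial evaluates to 0, so (s + 3) is a factor.
Dividing out leaves s^2 + 2s + 10 = 0.
The quadratic formula then gives s = -1 ± 3j.

s = -1 + 3j, -1 - 3j, -3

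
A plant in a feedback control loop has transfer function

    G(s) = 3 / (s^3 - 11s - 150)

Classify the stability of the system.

The denominator s^3 - 11s - 150 factors as (s - 6)(s^2 + 6s + 25), giving poles at s = 6, -3 + 4j, -3 - 4j.
Since the pole(s) at s = 6 lie in the right half-plane, the system is unstable.

unstable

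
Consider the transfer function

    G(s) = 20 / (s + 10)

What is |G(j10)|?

|G(j10)| ≈ 1.414

Substitute s = j10: numerator = 20, denominator = 10 + j10.
|G(j10)| = |20| / |10 + j10| = 20 / 14.142 ≈ 1.414.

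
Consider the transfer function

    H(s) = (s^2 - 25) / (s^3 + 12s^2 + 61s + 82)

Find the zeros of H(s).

s = 5, -5

Set the numerator to zero: s^2 - 25 = 0.
Factoring: (s - 5)(s + 5) = 0.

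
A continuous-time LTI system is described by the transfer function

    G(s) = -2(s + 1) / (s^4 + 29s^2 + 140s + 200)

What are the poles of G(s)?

s = 2 ± 6j, -2 ± j

The poles are the roots of the denominator s^4 + 29s^2 + 140s + 200 = 0.
No real roots exist; factor into two real quadratics: (s^2 - 4s + 40)(s^2 + 4s + 5) = 0.
Each quadratic gives a conjugate pair via the quadratic formula.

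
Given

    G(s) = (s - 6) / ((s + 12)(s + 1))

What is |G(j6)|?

Substitute s = j6: numerator = -6 + j6, denominator = -24 + j78.
|G(j6)| = |-6 + j6| / |-24 + j78| = 8.4853 / 81.609 ≈ 0.1040.

|G(j6)| ≈ 0.1040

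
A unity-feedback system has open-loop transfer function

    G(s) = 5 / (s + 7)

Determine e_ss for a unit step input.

G(s) has no poles at the origin.
This is a Type 0 system. Kp = lim_{s→0} G(s) = 5/7.
e_ss = 1/(1 + Kp) = 1/(1 + 5/7) = 7/12 ≈ 0.5833.

e_ss = 0.5833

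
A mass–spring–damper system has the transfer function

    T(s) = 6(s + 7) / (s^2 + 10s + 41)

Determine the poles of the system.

The poles are the roots of the denominator s^2 + 10s + 41 = 0.
Using the quadratic formula: s = (-10 ± √(-64))/2 = -5 ± 4j.

s = -5 + 4j, -5 - 4j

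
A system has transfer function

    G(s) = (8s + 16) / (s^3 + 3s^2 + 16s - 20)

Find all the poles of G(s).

The poles are the roots of the denominator s^3 + 3s^2 + 16s - 20 = 0.
Trying s = 1: the polynomial evaluates to 0, so (s - 1) is a factor.
Dividing out leaves s^2 + 4s + 20 = 0.
The quadratic formula then gives s = -2 ± 4j.

s = -2 + 4j, -2 - 4j, 1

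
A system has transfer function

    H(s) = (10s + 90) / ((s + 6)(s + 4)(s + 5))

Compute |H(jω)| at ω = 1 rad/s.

Substitute s = j1: numerator = 90 + j10, denominator = 105 + j73.
|H(j1)| = |90 + j10| / |105 + j73| = 90.554 / 127.88 ≈ 0.7081.

|H(j1)| ≈ 0.7081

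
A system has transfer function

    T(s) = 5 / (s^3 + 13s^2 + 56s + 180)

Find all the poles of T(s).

The poles are the roots of the denominator s^3 + 13s^2 + 56s + 180 = 0.
Trying s = -9: the polynomial evaluates to 0, so (s + 9) is a factor.
Dividing out leaves s^2 + 4s + 20 = 0.
The quadratic formula then gives s = -2 ± 4j.

s = -2 + 4j, -2 - 4j, -9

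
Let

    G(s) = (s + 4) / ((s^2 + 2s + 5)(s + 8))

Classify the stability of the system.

The poles can be read from the denominator factors: s = -1 ± 2j, -8.
Since all poles lie strictly in the left half-plane, the system is stable.

stable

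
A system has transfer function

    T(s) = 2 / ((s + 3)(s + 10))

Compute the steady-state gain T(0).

T(0) = 1/15 ≈ 0.06667

At s = 0 each factor (s + a) contributes a and each (s^2 + bs + c) contributes c.
T(0) = 2·1 / ((3) · (10)) = 2/30 = 1/15.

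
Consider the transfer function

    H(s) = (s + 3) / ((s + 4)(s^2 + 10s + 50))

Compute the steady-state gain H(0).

H(0) = 3/200 ≈ 0.01500

At s = 0 each factor (s + a) contributes a and each (s^2 + bs + c) contributes c.
H(0) = 1·(3) / ((4) · (50)) = 3/200 = 3/200.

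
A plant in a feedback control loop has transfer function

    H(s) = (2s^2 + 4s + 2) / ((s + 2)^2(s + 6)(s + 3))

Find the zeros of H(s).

Set the numerator to zero: 2s^2 + 4s + 2 = 0, i.e. 2·(s^2 + 2s + 1) = 0.
Factoring: (s + 1)^2 = 0.

s = -1, -1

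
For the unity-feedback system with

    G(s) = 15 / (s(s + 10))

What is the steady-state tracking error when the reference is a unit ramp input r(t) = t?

G(s) has one pole at the origin.
This is a Type 1 system. Kv = lim_{s→0} s·G(s) = 15/10 = 3/2.
e_ss = 1/Kv = 1/(3/2) = 2/3 ≈ 0.6667.

e_ss = 0.6667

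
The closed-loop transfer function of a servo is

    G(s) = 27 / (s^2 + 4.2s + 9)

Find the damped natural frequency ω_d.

Comparing s^2 + 4.2s + 9 to s^2 + 2ζωₙs + ωₙ²: ωₙ = 3 rad/s and ζ = 4.2/(2·3) = 0.7.
ζωₙ = 4.2/2 = 2.1, so ω_d = ωₙ√(1−ζ²) = √(ωₙ² − (ζωₙ)²) = √(9 − 2.1²) = √4.59 ≈ 2.142 rad/s.

ω_d ≈ 2.142 rad/s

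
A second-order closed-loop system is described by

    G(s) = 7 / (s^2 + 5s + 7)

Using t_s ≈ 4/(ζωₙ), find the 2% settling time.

Comparing s^2 + 5s + 7 to s^2 + 2ζωₙs + ωₙ²: ωₙ = √7 ≈ 2.646 rad/s and ζ = 5/(2·√7) ≈ 0.9449.
ζωₙ = 5/2 = 2.5, so t_s ≈ 4/(ζωₙ) = 4/2.5 = 1.600 s.

t_s ≈ 1.600 s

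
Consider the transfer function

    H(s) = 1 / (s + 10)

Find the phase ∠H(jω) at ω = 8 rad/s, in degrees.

∠H(j8) ≈ -38.66°

At s = j8: numerator = 1, denominator = 10 + j8.
∠H = ∠num − ∠den = 0° − (38.660°) = -38.66°.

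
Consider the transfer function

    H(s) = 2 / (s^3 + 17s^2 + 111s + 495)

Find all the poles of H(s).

The poles are the roots of the denominator s^3 + 17s^2 + 111s + 495 = 0.
Trying s = -11: the polynomial evaluates to 0, so (s + 11) is a factor.
Dividing out leaves s^2 + 6s + 45 = 0.
The quadratic formula then gives s = -3 ± 6j.

s = -3 + 6j, -3 - 6j, -11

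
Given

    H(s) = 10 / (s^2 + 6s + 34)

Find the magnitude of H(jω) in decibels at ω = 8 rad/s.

Substitute s = j8: numerator = 10, denominator = -30 + j48.
|H(j8)| = |10| / |-30 + j48| = 10 / 56.604 ≈ 0.1767.
In decibels: 20·log₁₀(0.1767) ≈ -15.1 dB.

|H(j8)|_dB ≈ -15.1 dB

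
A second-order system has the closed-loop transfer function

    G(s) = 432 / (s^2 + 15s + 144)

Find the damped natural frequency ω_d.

Comparing s^2 + 15s + 144 to s^2 + 2ζωₙs + ωₙ²: ωₙ = 12 rad/s and ζ = 15/(2·12) = 0.625.
ζωₙ = 15/2 = 7.5, so ω_d = ωₙ√(1−ζ²) = √(ωₙ² − (ζωₙ)²) = √(144 − 7.5²) = √87.75 ≈ 9.367 rad/s.

ω_d ≈ 9.367 rad/s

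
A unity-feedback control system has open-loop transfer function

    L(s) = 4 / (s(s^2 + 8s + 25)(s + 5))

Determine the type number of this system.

The denominator has 1 factor of s at the origin (free integrator), so this is a Type 1 system.

Type 1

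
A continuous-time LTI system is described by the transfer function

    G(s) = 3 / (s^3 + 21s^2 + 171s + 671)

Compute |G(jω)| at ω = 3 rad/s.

Substitute s = j3: numerator = 3, denominator = 482 + j486.
|G(j3)| = |3| / |482 + j486| = 3 / 684.49 ≈ 0.004383.

|G(j3)| ≈ 0.004383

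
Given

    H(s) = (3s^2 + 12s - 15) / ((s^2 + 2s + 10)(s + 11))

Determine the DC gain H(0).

H(0) = -3/22 ≈ -0.1364

Set s = 0: H(0) = (-15) / (110) = -3/22.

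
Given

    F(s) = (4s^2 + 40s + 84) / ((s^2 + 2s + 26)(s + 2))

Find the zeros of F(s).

Set the numerator to zero: 4s^2 + 40s + 84 = 0, i.e. 4·(s^2 + 10s + 21) = 0.
Factoring: (s + 3)(s + 7) = 0.

s = -3, -7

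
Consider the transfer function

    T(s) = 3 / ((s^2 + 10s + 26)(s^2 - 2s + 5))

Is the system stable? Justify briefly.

The poles can be read from the denominator factors: s = -5 ± j, 1 ± 2j.
Since the pole(s) at s = 1 + 2j, 1 - 2j lie in the right half-plane, the system is unstable.

unstable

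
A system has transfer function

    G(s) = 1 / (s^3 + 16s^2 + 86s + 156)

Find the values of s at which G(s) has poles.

s = -5 + j, -5 - j, -6

The poles are the roots of the denominator s^3 + 16s^2 + 86s + 156 = 0.
Trying s = -6: the polynomial evaluates to 0, so (s + 6) is a factor.
Dividing out leaves s^2 + 10s + 26 = 0.
The quadratic formula then gives s = -5 ± 1j.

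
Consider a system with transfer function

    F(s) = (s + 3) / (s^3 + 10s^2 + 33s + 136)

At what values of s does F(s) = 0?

s = -3

Set the numerator to zero: s + 3 = 0.
So s = -3.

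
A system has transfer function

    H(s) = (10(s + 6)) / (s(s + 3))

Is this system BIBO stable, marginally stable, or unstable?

The poles can be read from the denominator factors: s = 0, -3.
Since the simple pole(s) at s = 0 lie on the jω-axis with none in the right half-plane, the system is marginally stable.

marginally stable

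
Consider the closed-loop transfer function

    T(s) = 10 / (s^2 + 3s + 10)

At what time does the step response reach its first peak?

t_p ≈ 1.128 s

Comparing s^2 + 3s + 10 to s^2 + 2ζωₙs + ωₙ²: ωₙ = √10 ≈ 3.162 rad/s and ζ = 3/(2·√10) ≈ 0.4743.
ζωₙ = 3/2 = 1.5, so ω_d = ωₙ√(1−ζ²) = √(ωₙ² − (ζωₙ)²) = √(10 − 1.5²) = √7.75 ≈ 2.784 rad/s.
t_p = π/ω_d = π/2.784 ≈ 1.128 s.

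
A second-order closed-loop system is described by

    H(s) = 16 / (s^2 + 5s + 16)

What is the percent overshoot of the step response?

Comparing s^2 + 5s + 16 to s^2 + 2ζωₙs + ωₙ²: ωₙ = 4 rad/s and ζ = 5/(2·4) = 0.625.
%OS = 100·exp(−πζ/√(1−ζ²)) = 100·exp(−π·0.625/√(1−0.625²)) ≈ 8.08%.

%OS ≈ 8.08%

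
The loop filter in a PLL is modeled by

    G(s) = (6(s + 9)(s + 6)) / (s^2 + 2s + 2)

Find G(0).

G(0) = 162

At s = 0 each factor (s + a) contributes a and each (s^2 + bs + c) contributes c.
G(0) = 6·(9) · (6) / ((2)) = 324/2 = 162.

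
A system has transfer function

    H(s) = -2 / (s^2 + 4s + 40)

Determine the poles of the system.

The poles are the roots of the denominator s^2 + 4s + 40 = 0.
Using the quadratic formula: s = (-4 ± √(-144))/2 = -2 ± 6j.

s = -2 ± 6j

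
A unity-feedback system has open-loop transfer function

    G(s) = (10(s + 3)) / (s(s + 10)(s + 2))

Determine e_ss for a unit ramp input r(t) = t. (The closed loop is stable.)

G(s) has one pole at the origin.
This is a Type 1 system. Kv = lim_{s→0} s·G(s) = 30/20 = 3/2.
e_ss = 1/Kv = 1/(3/2) = 2/3 ≈ 0.6667.

e_ss = 0.6667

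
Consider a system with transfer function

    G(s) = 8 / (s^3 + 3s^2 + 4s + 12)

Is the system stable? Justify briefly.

marginally stable

The denominator s^3 + 3s^2 + 4s + 12 factors as (s^2 + 4)(s + 3), giving poles at s = 2j, -2j, -3.
Since the simple pole(s) at s = ±2j lie on the jω-axis with none in the right half-plane, the system is marginally stable.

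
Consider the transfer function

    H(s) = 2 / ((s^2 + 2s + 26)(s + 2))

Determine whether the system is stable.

The poles can be read from the denominator factors: s = -1 + 5j, -1 - 5j, -2.
Since all poles lie strictly in the left half-plane, the system is stable.

stable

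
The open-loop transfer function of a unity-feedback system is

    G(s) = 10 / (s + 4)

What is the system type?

Type 0

The denominator has no factor of s at the origin — no free integrator — so this is a Type 0 system.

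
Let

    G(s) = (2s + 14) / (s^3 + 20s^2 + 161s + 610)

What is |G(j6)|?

|G(j6)| ≈ 0.02433

Substitute s = j6: numerator = 14 + j12, denominator = -110 + j750.
|G(j6)| = |14 + j12| / |-110 + j750| = 18.439 / 758.02 ≈ 0.02433.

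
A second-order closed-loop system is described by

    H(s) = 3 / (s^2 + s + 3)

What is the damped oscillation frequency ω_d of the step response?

ω_d ≈ 1.658 rad/s

Comparing s^2 + s + 3 to s^2 + 2ζωₙs + ωₙ²: ωₙ = √3 ≈ 1.732 rad/s and ζ = 1/(2·√3) ≈ 0.2887.
ζωₙ = 1/2 = 0.5, so ω_d = ωₙ√(1−ζ²) = √(ωₙ² − (ζωₙ)²) = √(3 − 0.5²) = √2.75 ≈ 1.658 rad/s.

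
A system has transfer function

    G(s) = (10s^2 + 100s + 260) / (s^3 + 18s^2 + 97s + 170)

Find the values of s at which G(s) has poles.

The poles are the roots of the denominator s^3 + 18s^2 + 97s + 170 = 0.
Trying s = -10: the polynomial evaluates to 0, so (s + 10) is a factor.
Dividing out leaves s^2 + 8s + 17 = 0.
The quadratic formula then gives s = -4 ± 1j.

s = -4 + j, -4 - j, -10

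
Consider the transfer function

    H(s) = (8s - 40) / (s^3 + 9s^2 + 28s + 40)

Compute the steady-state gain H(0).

Set s = 0: H(0) = (-40) / (40) = -1.

H(0) = -1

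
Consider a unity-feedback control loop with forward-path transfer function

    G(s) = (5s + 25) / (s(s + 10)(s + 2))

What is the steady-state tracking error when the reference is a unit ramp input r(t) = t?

e_ss = 0.8000

G(s) has one pole at the origin.
This is a Type 1 system. Kv = lim_{s→0} s·G(s) = 25/20 = 5/4.
e_ss = 1/Kv = 1/(5/4) = 4/5 ≈ 0.8000.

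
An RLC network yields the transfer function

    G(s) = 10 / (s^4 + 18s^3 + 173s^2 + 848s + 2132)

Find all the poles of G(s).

s = -4 ± 6j, -5 ± 4j

The poles are the roots of the denominator s^4 + 18s^3 + 173s^2 + 848s + 2132 = 0.
No real roots exist; factor into two real quadratics: (s^2 + 8s + 52)(s^2 + 10s + 41) = 0.
Each quadratic gives a conjugate pair via the quadratic formula.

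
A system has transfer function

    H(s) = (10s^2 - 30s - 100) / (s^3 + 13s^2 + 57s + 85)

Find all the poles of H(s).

The poles are the roots of the denominator s^3 + 13s^2 + 57s + 85 = 0.
Trying s = -5: the polynomial evaluates to 0, so (s + 5) is a factor.
Dividing out leaves s^2 + 8s + 17 = 0.
The quadratic formula then gives s = -4 ± 1j.

s = -4 ± j, -5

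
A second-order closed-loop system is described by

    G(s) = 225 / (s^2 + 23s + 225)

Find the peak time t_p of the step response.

t_p ≈ 0.3262 s

Comparing s^2 + 23s + 225 to s^2 + 2ζωₙs + ωₙ²: ωₙ = 15 rad/s and ζ = 23/(2·15) ≈ 0.7667.
ζωₙ = 23/2 = 11.5, so ω_d = ωₙ√(1−ζ²) = √(ωₙ² − (ζωₙ)²) = √(225 − 11.5²) = √92.75 ≈ 9.631 rad/s.
t_p = π/ω_d = π/9.631 ≈ 0.3262 s.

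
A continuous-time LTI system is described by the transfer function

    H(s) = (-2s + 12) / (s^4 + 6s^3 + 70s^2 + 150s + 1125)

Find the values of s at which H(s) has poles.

s = 5j, -5j, -3 + 6j, -3 - 6j

The poles are the roots of the denominator s^4 + 6s^3 + 70s^2 + 150s + 1125 = 0.
No real roots exist; factor into two real quadratics: (s^2 + 25)(s^2 + 6s + 45) = 0.
Each quadratic gives a conjugate pair via the quadratic formula.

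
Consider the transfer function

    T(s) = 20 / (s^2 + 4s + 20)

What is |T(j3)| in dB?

|T(j3)|_dB ≈ 1.79 dB

Substitute s = j3: numerator = 20, denominator = 11 + j12.
|T(j3)| = |20| / |11 + j12| = 20 / 16.279 ≈ 1.229.
In decibels: 20·log₁₀(1.229) ≈ 1.79 dB.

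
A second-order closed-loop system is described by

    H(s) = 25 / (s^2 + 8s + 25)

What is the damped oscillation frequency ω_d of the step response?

ω_d = 3 rad/s

Comparing s^2 + 8s + 25 to s^2 + 2ζωₙs + ωₙ²: ωₙ = 5 rad/s and ζ = 8/(2·5) = 0.8.
ζωₙ = 8/2 = 4, so ω_d = ωₙ√(1−ζ²) = √(ωₙ² − (ζωₙ)²) = √(25 − 4²) = √9 = 3 rad/s.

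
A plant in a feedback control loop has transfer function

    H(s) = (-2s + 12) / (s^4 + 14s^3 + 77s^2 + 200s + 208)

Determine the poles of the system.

The poles are the roots of the denominator s^4 + 14s^3 + 77s^2 + 200s + 208 = 0.
Trying s = -4: the polynomial evaluates to 0, so (s + 4) is a factor.
Dividing out leaves s^3 + 10s^2 + 37s + 52 = 0.
This factors further as (s^2 + 6s + 13)(s + 4) = 0.

s = -3 + 2j, -3 - 2j, -4, -4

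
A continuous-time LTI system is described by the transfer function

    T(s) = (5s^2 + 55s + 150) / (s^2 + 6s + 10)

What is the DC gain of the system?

Set s = 0: T(0) = (150) / (10) = 15.

T(0) = 15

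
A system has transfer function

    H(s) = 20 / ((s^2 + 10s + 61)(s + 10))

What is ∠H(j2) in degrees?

At s = j2: numerator = 20, denominator = 530 + j314.
∠H = ∠num − ∠den = 0° − (30.645°) = -30.64°.

∠H(j2) ≈ -30.64°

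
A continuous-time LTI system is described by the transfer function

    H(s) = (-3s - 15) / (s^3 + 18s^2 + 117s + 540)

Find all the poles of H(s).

s = -3 ± 6j, -12

The poles are the roots of the denominator s^3 + 18s^2 + 117s + 540 = 0.
Trying s = -12: the polynomial evaluates to 0, so (s + 12) is a factor.
Dividing out leaves s^2 + 6s + 45 = 0.
The quadratic formula then gives s = -3 ± 6j.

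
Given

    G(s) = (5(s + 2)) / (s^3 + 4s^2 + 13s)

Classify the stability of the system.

The denominator s^3 + 4s^2 + 13s factors as s(s^2 + 4s + 13), giving poles at s = 0, -2 ± 3j.
Since the simple pole(s) at s = 0 lie on the jω-axis with none in the right half-plane, the system is marginally stable.

marginally stable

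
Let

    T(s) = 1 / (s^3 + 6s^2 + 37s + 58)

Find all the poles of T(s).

s = -2 ± 5j, -2

The poles are the roots of the denominator s^3 + 6s^2 + 37s + 58 = 0.
Trying s = -2: the polynomial evaluates to 0, so (s + 2) is a factor.
Dividing out leaves s^2 + 4s + 29 = 0.
The quadratic formula then gives s = -2 ± 5j.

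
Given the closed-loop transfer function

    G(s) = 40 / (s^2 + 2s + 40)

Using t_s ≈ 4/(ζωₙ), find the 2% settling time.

Comparing s^2 + 2s + 40 to s^2 + 2ζωₙs + ωₙ²: ωₙ = √40 ≈ 6.325 rad/s and ζ = 2/(2·√40) ≈ 0.1581.
ζωₙ = 2/2 = 1, so t_s ≈ 4/(ζωₙ) = 4/1 = 4 s.

t_s ≈ 4 s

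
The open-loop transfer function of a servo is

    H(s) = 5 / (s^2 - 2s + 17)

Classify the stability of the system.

The denominator s^2 - 2s + 17 factors as (s^2 - 2s + 17), giving poles at s = 1 ± 4j.
Since the pole(s) at s = 1 + 4j, 1 - 4j lie in the right half-plane, the system is unstable.

unstable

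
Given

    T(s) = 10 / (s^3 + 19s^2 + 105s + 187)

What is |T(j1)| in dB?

Substitute s = j1: numerator = 10, denominator = 168 + j104.
|T(j1)| = |10| / |168 + j104| = 10 / 197.59 ≈ 0.05061.
In decibels: 20·log₁₀(0.05061) ≈ -25.9 dB.

|T(j1)|_dB ≈ -25.9 dB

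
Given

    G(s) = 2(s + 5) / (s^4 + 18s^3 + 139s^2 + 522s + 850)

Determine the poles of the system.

The poles are the roots of the denominator s^4 + 18s^3 + 139s^2 + 522s + 850 = 0.
No real roots exist; factor into two real quadratics: (s^2 + 10s + 34)(s^2 + 8s + 25) = 0.
Each quadratic gives a conjugate pair via the quadratic formula.

s = -5 ± 3j, -4 ± 3j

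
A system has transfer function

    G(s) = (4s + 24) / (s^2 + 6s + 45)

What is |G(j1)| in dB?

|G(j1)|_dB ≈ -5.23 dB

Substitute s = j1: numerator = 24 + j4, denominator = 44 + j6.
|G(j1)| = |24 + j4| / |44 + j6| = 24.331 / 44.407 ≈ 0.5479.
In decibels: 20·log₁₀(0.5479) ≈ -5.23 dB.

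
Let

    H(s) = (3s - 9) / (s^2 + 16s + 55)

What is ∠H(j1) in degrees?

∠H(j1) ≈ 145.1°

At s = j1: numerator = -9 + j3, denominator = 54 + j16.
∠H = ∠num − ∠den = 161.57° − (16.504°) = 145.1°.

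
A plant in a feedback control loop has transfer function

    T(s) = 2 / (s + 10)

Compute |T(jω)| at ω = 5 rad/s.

Substitute s = j5: numerator = 2, denominator = 10 + j5.
|T(j5)| = |2| / |10 + j5| = 2 / 11.180 ≈ 0.1789.

|T(j5)| ≈ 0.1789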